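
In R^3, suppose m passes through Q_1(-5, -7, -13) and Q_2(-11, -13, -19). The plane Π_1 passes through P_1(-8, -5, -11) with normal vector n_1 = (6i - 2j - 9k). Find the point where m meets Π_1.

(3, 1, -5)

A direction vector for m is Q_2 − Q_1 = (-6, -6, -6).
Π_1: n_1·r = n_1·P_1 gives 6x - 2y - 9z = 61.
Substitute r = (-5, -7, -13) + t(-6, -6, -6) into the plane: 101 + 30t = 61, so t = -4/3.
Intersection: (-5, -7, -13) + (-4/3)·(-6, -6, -6) = (3, 1, -5).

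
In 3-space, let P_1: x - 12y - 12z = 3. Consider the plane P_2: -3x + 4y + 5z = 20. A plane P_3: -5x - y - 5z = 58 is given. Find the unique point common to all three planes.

Solving the 3×3 linear system x - 12y - 12z = 3, -3x + 4y + 5z = 20, -5x - y - 5z = 58 (e.g. by elimination or Cramer's rule, determinant = 189) gives (-9, 2, -3).

(-9, 2, -3)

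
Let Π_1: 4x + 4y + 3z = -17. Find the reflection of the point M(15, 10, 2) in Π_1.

λ = (n·M − d)/|n|² = (106 − (-17))/41 = 3.
Reflection = M − 2λn = (15, 10, 2) − 6·(4, 4, 3) = (-9, -14, -16).

(-9, -14, -16)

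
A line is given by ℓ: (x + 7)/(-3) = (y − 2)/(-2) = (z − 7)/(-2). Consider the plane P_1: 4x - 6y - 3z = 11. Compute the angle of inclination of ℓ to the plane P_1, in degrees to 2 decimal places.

ℓ has direction (-3, -2, -2) through (-7, 2, 7).
sin θ = |n·v| / (|n||v|) = |6| / (√61 · √17) = 0.18632.
θ ≈ 10.74°.

10.74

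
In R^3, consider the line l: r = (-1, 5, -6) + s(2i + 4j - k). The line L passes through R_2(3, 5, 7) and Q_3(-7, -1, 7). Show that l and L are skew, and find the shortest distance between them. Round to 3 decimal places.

A direction vector for L is Q_3 − R_2 = (-10, -6, 0).
Common perpendicular direction n = (2, 4, -1) × (-10, -6, 0) = (-6, 10, 28).
With w = (3, 5, 7) − (-1, 5, -6) = (4, 0, 13), w · n = 340.
Since n ≠ 0 the lines are not parallel, and w · n = 340 ≠ 0 so they do not intersect; hence they are skew.
Distance = |w · n| / |n| = |340| / √920 ≈ 11.209.

11.209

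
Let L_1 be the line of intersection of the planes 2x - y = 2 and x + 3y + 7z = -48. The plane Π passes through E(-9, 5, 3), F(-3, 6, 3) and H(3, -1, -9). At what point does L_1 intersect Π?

Direction of L_1: (2, -1, 0) × (1, 3, 7) = (-7, -14, 7).
A point on L_1: solving the two plane equations with x = 3 gives (3, 4, -9).
EF = (6, 1, 0), EH = (12, -6, -12); a normal to Π is EF × EH = (-12, 72, -48).
Using E: Π has equation -12x + 72y - 48z = 324.
Substitute r = (3, 4, -9) + t(-7, -14, 7) into the plane: 684 + (-1260)t = 324, so t = 2/7.
Intersection: (3, 4, -9) + (2/7)·(-7, -14, 7) = (1, 0, -7).

(1, 0, -7)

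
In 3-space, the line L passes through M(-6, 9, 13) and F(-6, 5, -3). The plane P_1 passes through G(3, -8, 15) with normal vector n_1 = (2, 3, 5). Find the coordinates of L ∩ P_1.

(-6, 8, 9)

A direction vector for L is F − M = (0, -4, -16).
P_1: n_1·r = n_1·G gives 2x + 3y + 5z = 57.
Substitute r = (-6, 9, 13) + t(0, -4, -16) into the plane: 80 + (-92)t = 57, so t = 1/4.
Intersection: (-6, 9, 13) + (1/4)·(0, -4, -16) = (-6, 8, 9).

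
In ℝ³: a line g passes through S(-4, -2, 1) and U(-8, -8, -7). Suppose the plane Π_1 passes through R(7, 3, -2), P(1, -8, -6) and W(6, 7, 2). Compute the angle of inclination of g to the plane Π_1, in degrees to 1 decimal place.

A direction vector for g is U − S = (-4, -6, -8).
RP = (-6, -11, -4), RW = (-1, 4, 4); a normal to Π_1 is RP × RW = (-28, 28, -35).
Using R: Π_1 has equation -28x + 28y - 35z = -42.
sin θ = |n·v| / (|n||v|) = |224| / (√2793 · √116) = 0.39354.
θ ≈ 23.2°.

23.2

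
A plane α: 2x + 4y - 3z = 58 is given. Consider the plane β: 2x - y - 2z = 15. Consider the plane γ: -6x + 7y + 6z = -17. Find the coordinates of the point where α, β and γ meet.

(3, 7, -8)

Solving the 3×3 linear system 2x + 4y - 3z = 58, 2x - y - 2z = 15, -6x + 7y + 6z = -17 (e.g. by elimination or Cramer's rule, determinant = -8) gives (3, 7, -8).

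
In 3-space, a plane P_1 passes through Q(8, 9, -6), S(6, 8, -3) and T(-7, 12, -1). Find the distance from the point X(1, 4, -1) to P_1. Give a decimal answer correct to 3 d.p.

QS = (-2, -1, 3), QT = (-15, 3, 5); a normal to P_1 is QS × QT = (-14, -35, -21).
Using Q: P_1 has equation -14x - 35y - 21z = -301.
n·X − d = (-14)·(1) + (-35)·(4) + (-21)·(-1) − (-301) = 168; |n| = √1862.
Distance = |168| / √1862 = 168/√1862 ≈ 3.893.

3.893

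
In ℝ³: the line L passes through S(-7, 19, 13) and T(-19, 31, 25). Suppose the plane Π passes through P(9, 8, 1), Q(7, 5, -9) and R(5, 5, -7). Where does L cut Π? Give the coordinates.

A direction vector for L is T − S = (-12, 12, 12).
PQ = (-2, -3, -10), PR = (-4, -3, -8); a normal to Π is PQ × PR = (-6, 24, -6).
Using P: Π has equation -6x + 24y - 6z = 132.
Substitute r = (-7, 19, 13) + t(-12, 12, 12) into the plane: 420 + 288t = 132, so t = -1.
Intersection: (-7, 19, 13) + (-1)·(-12, 12, 12) = (5, 7, 1).

(5, 7, 1)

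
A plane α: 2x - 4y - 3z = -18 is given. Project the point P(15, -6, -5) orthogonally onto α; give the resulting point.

(9, 6, 4)

Foot = P − λn with λ = (n·P − d)/|n|² = (69 − (-18))/29 = 3.
Foot = (15, -6, -5) − 3·(2, -4, -3) = (9, 6, 4).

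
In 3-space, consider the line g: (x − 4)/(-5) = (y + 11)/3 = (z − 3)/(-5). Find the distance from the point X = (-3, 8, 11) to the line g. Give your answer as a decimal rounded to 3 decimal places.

g has direction (-5, 3, -5) through (4, -11, 3).
Taking (4, -11, 3) on g with direction v = (-5, 3, -5): w = X − (4, -11, 3) = (-7, 19, 8), and w × v = (-119, -75, 74).
Distance = |w × v| / |v| = √25262 / √59 ≈ 20.692.

20.692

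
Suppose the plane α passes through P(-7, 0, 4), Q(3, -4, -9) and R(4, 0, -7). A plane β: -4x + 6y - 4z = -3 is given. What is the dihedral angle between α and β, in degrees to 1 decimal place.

18.7

PQ = (10, -4, -13), PR = (11, 0, -11); a normal to α is PQ × PR = (44, -33, 44).
Using P: α has equation 44x - 33y + 44z = -132.
cos θ = |n₁·n₂| / (|n₁||n₂|) = |-550| / (√4961 · √68).
θ = arccos(0.94694) ≈ 18.7°.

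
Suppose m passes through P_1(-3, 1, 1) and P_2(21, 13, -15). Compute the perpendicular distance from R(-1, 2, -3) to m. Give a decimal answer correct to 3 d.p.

2.290

A direction vector for m is P_2 − P_1 = (24, 12, -16).
Taking (-3, 1, 1) on m with direction v = (24, 12, -16): w = R − (-3, 1, 1) = (2, 1, -4), and w × v = (32, -64, 0).
Distance = |w × v| / |v| = √5120 / √976 ≈ 2.290.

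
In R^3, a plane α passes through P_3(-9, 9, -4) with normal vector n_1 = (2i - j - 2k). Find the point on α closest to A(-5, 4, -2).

(-7, 5, 0)

α: n_1·r = n_1·P_3 gives 2x - y - 2z = -19.
Foot = A − λn with λ = (n·A − d)/|n|² = (-10 − (-19))/9 = 1.
Foot = (-5, 4, -2) − 1·(2, -1, -2) = (-7, 5, 0).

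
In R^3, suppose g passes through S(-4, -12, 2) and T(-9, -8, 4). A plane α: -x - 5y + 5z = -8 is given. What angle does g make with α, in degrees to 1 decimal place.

A direction vector for g is T − S = (-5, 4, 2).
sin θ = |n·v| / (|n||v|) = |-5| / (√51 · √45) = 0.10437.
θ ≈ 6.0°.

6.0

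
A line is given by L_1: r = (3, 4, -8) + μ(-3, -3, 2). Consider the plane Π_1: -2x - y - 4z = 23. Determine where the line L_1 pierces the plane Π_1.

Substitute r = (3, 4, -8) + t(-3, -3, 2) into the plane: 22 + 1t = 23, so t = 1.
Intersection: (3, 4, -8) + 1·(-3, -3, 2) = (0, 1, -6).

(0, 1, -6)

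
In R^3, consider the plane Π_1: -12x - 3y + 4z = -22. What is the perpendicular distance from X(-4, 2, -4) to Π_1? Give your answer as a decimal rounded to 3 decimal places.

3.692

n·X − d = (-12)·(-4) + (-3)·(2) + (4)·(-4) − (-22) = 48; |n| = √169.
Distance = |48| / √169 = 48/√169 ≈ 3.692.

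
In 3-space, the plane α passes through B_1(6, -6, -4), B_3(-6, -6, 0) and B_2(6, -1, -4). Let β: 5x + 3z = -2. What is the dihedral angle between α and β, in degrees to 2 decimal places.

40.60

B_1B_3 = (-12, 0, 4), B_1B_2 = (0, 5, 0); a normal to α is B_1B_3 × B_1B_2 = (-20, 0, -60).
Using B_1: α has equation -20x - 60z = 120.
cos θ = |n₁·n₂| / (|n₁||n₂|) = |-280| / (√4000 · √34).
θ = arccos(0.75926) ≈ 40.60°.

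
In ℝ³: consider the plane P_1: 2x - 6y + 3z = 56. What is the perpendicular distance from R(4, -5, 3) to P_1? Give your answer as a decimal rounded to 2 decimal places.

1.29

n·R − d = (2)·(4) + (-6)·(-5) + (3)·(3) − 56 = -9; |n| = √49.
Distance = |-9| / √49 = 9/√49 ≈ 1.29.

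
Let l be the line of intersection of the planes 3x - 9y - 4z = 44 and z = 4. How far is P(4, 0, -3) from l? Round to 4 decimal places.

Direction of l: (3, -9, -4) × (0, 0, 1) = (-9, -3, 0).
A point on l: solving the two plane equations with x = 2 gives (2, -6, 4).
Taking (2, -6, 4) on l with direction v = (-9, -3, 0): w = P − (2, -6, 4) = (2, 6, -7), and w × v = (-21, 63, 48).
Distance = |w × v| / |v| = √6714 / √90 ≈ 8.6371.

8.6371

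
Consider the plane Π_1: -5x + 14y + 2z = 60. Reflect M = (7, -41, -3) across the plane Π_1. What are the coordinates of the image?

λ = (n·M − d)/|n|² = (-615 − 60)/225 = -3.
Reflection = M − 2λn = (7, -41, -3) − (-6)·(-5, 14, 2) = (-23, 43, 9).

(-23, 43, 9)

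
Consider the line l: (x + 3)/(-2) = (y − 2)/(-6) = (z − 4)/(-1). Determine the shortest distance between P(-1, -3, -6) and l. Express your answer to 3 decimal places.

l has direction (-2, -6, -1) through (-3, 2, 4).
Taking (-3, 2, 4) on l with direction v = (-2, -6, -1): w = P − (-3, 2, 4) = (2, -5, -10), and w × v = (-55, 22, -22).
Distance = |w × v| / |v| = √3993 / √41 ≈ 9.869.

9.869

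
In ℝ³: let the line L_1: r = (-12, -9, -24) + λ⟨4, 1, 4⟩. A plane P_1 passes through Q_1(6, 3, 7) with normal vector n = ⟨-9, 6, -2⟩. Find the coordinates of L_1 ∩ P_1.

P_1: n·r = n·Q_1 gives -9x + 6y - 2z = -50.
Substitute r = (-12, -9, -24) + t(4, 1, 4) into the plane: 102 + (-38)t = -50, so t = 4.
Intersection: (-12, -9, -24) + 4·(4, 1, 4) = (4, -5, -8).

(4, -5, -8)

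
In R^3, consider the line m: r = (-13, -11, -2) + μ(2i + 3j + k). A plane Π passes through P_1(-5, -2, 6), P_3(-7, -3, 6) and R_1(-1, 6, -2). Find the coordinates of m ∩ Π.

(-5, 1, 2)

P_1P_3 = (-2, -1, 0), P_1R_1 = (4, 8, -8); a normal to Π is P_1P_3 × P_1R_1 = (8, -16, -12).
Using P_1: Π has equation 8x - 16y - 12z = -80.
Substitute r = (-13, -11, -2) + t(2, 3, 1) into the plane: 96 + (-44)t = -80, so t = 4.
Intersection: (-13, -11, -2) + 4·(2, 3, 1) = (-5, 1, 2).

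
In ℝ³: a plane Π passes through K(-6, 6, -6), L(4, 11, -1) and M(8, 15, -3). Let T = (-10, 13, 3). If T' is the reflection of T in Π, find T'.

(2, -3, -5)

KL = (10, 5, 5), KM = (14, 9, 3); a normal to Π is KL × KM = (-30, 40, 20).
Using K: Π has equation -30x + 40y + 20z = 300.
λ = (n·T − d)/|n|² = (880 − 300)/2900 = 1/5.
Reflection = T − 2λn = (-10, 13, 3) − (2/5)·(-30, 40, 20) = (2, -3, -5).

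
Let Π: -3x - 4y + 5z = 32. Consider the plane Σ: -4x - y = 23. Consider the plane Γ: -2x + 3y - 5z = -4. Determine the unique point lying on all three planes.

Solving the 3×3 linear system -3x - 4y + 5z = 32, -4x - y = 23, -2x + 3y - 5z = -4 (e.g. by elimination or Cramer's rule, determinant = -5) gives (-5, -3, 1).

(-5, -3, 1)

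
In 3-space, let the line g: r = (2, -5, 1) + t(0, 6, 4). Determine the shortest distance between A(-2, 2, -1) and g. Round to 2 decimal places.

Taking (2, -5, 1) on g with direction v = (0, 6, 4): w = A − (2, -5, 1) = (-4, 7, -2), and w × v = (40, 16, -24).
Distance = |w × v| / |v| = √2432 / √52 ≈ 6.84.

6.84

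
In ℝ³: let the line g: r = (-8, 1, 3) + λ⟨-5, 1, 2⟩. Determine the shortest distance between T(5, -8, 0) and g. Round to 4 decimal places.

6.7577

Taking (-8, 1, 3) on g with direction v = (-5, 1, 2): w = T − (-8, 1, 3) = (13, -9, -3), and w × v = (-15, -11, -32).
Distance = |w × v| / |v| = √1370 / √30 ≈ 6.7577.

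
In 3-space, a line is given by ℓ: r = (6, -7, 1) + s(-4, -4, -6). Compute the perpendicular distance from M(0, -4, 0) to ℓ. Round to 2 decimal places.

Taking (6, -7, 1) on ℓ with direction v = (-4, -4, -6): w = M − (6, -7, 1) = (-6, 3, -1), and w × v = (-22, -32, 36).
Distance = |w × v| / |v| = √2804 / √68 ≈ 6.42.

6.42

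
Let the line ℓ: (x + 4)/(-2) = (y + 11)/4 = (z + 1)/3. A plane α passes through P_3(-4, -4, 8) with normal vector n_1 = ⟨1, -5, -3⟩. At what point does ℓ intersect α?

ℓ has direction (-2, 4, 3) through (-4, -11, -1).
α: n_1·r = n_1·P_3 gives x - 5y - 3z = -8.
Substitute r = (-4, -11, -1) + t(-2, 4, 3) into the plane: 54 + (-31)t = -8, so t = 2.
Intersection: (-4, -11, -1) + 2·(-2, 4, 3) = (-8, -3, 5).

(-8, -3, 5)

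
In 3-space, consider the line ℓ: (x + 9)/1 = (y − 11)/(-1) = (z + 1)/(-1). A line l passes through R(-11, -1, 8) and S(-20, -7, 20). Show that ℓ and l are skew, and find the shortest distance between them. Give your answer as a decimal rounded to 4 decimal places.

ℓ has direction (1, -1, -1) through (-9, 11, -1).
A direction vector for l is S − R = (-9, -6, 12).
Common perpendicular direction n = (1, -1, -1) × (-9, -6, 12) = (-18, -3, -15).
With w = (-11, -1, 8) − (-9, 11, -1) = (-2, -12, 9), w · n = -63.
Since n ≠ 0 the lines are not parallel, and w · n = -63 ≠ 0 so they do not intersect; hence they are skew.
Distance = |w · n| / |n| = |-63| / √558 ≈ 2.6670.

2.6670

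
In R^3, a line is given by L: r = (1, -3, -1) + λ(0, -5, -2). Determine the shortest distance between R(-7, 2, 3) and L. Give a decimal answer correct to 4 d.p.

8.2127

Taking (1, -3, -1) on L with direction v = (0, -5, -2): w = R − (1, -3, -1) = (-8, 5, 4), and w × v = (10, -16, 40).
Distance = |w × v| / |v| = √1956 / √29 ≈ 8.2127.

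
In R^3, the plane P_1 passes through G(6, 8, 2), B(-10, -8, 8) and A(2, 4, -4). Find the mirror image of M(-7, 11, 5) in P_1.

GB = (-16, -16, 6), GA = (-4, -4, -6); a normal to P_1 is GB × GA = (120, -120, 0).
Using G: P_1 has equation 120x - 120y = -240.
λ = (n·M − d)/|n|² = (-2160 − (-240))/28800 = -1/15.
Reflection = M − 2λn = (-7, 11, 5) − (-2/15)·(120, -120, 0) = (9, -5, 5).

(9, -5, 5)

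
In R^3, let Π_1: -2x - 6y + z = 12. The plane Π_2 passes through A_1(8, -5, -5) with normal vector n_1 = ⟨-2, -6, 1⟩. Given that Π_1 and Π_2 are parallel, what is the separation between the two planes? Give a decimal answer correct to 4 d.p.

Π_2: n_1·r = n_1·A_1 gives -2x - 6y + z = 9.
Same normal n = (-2, -6, 1) with |n| = √41; distance = |12 − 9| / |n| = 3/√41 ≈ 0.4685.

0.4685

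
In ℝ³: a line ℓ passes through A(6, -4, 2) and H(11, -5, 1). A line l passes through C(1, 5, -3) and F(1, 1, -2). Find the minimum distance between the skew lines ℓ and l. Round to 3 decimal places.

3.771

A direction vector for ℓ is H − A = (5, -1, -1).
A direction vector for l is F − C = (0, -4, 1).
Common perpendicular direction n = (5, -1, -1) × (0, -4, 1) = (-5, -5, -20).
With w = (1, 5, -3) − (6, -4, 2) = (-5, 9, -5), w · n = 80.
Distance = |w · n| / |n| = |80| / √450 ≈ 3.771.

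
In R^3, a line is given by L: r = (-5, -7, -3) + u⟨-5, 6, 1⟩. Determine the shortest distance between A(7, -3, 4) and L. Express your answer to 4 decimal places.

13.9798

Taking (-5, -7, -3) on L with direction v = (-5, 6, 1): w = A − (-5, -7, -3) = (12, 4, 7), and w × v = (-38, -47, 92).
Distance = |w × v| / |v| = √12117 / √62 ≈ 13.9798.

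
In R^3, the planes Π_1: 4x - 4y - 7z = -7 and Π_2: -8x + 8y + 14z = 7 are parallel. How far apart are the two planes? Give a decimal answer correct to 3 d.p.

Rescale Π_2 by 1/(-2): 4x - 4y - 7z = -7/2. Then distance = |-7 − (-7/2)| / √81 ≈ 0.389.

0.389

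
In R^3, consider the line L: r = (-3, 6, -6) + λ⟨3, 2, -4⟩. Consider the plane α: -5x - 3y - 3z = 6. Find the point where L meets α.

Substitute r = (-3, 6, -6) + t(3, 2, -4) into the plane: 15 + (-9)t = 6, so t = 1.
Intersection: (-3, 6, -6) + 1·(3, 2, -4) = (0, 8, -10).

(0, 8, -10)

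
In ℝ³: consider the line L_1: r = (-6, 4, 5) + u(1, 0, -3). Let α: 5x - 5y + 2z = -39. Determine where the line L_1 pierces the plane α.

(-7, 4, 8)

Substitute r = (-6, 4, 5) + t(1, 0, -3) into the plane: -40 + (-1)t = -39, so t = -1.
Intersection: (-6, 4, 5) + (-1)·(1, 0, -3) = (-7, 4, 8).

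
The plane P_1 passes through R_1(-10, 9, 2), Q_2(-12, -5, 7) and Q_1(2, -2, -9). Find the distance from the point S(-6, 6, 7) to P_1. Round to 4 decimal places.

R_1Q_2 = (-2, -14, 5), R_1Q_1 = (12, -11, -11); a normal to P_1 is R_1Q_2 × R_1Q_1 = (209, 38, 190).
Using R_1: P_1 has equation 209x + 38y + 190z = -1368.
n·S − d = (209)·(-6) + (38)·(6) + (190)·(7) − (-1368) = 1672; |n| = √81225.
Distance = |1672| / √81225 = 1672/√81225 ≈ 5.8667.

5.8667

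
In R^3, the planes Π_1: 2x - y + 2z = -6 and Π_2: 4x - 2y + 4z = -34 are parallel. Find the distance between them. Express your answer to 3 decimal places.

3.667

Rescale Π_2 by 1/2: 2x - y + 2z = -17. Then distance = |-6 − (-17)| / √9 ≈ 3.667.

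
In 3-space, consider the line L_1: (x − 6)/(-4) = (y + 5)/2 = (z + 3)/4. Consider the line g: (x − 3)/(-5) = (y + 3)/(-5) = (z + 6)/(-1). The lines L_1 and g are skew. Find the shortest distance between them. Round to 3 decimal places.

4.525

L_1 has direction (-4, 2, 4) through (6, -5, -3).
g has direction (-5, -5, -1) through (3, -3, -6).
Common perpendicular direction n = (-4, 2, 4) × (-5, -5, -1) = (18, -24, 30).
With w = (3, -3, -6) − (6, -5, -3) = (-3, 2, -3), w · n = -192.
Distance = |w · n| / |n| = |-192| / √1800 ≈ 4.525.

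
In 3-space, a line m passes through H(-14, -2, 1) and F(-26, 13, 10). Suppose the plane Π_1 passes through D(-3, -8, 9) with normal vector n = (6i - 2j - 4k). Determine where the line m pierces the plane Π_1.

A direction vector for m is F − H = (-12, 15, 9).
Π_1: n·r = n·D gives 6x - 2y - 4z = -38.
Substitute r = (-14, -2, 1) + t(-12, 15, 9) into the plane: -84 + (-138)t = -38, so t = -1/3.
Intersection: (-14, -2, 1) + (-1/3)·(-12, 15, 9) = (-10, -7, -2).

(-10, -7, -2)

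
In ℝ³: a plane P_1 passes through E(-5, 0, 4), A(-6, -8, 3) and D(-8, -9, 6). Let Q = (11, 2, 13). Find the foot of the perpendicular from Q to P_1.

(-4, 5, 4)

EA = (-1, -8, -1), ED = (-3, -9, 2); a normal to P_1 is EA × ED = (-25, 5, -15).
Using E: P_1 has equation -25x + 5y - 15z = 65.
Foot = Q − λn with λ = (n·Q − d)/|n|² = (-460 − 65)/875 = -3/5.
Foot = (11, 2, 13) − (-3/5)·(-25, 5, -15) = (-4, 5, 4).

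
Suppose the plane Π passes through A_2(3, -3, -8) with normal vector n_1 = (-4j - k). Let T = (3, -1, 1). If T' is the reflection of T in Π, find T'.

(3, -9, -1)

Π: n_1·r = n_1·A_2 gives -4y - z = 20.
λ = (n·T − d)/|n|² = (3 − 20)/17 = -1.
Reflection = T − 2λn = (3, -1, 1) − (-2)·(0, -4, -1) = (3, -9, -1).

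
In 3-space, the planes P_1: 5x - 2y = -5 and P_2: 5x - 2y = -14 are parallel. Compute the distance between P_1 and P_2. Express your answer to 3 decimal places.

Same normal n = (5, -2, 0) with |n| = √29; distance = |-5 − (-14)| / |n| = 9/√29 ≈ 1.671.

1.671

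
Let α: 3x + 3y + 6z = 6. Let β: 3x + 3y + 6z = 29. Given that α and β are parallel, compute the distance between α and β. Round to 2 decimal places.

Same normal n = (3, 3, 6) with |n| = √54; distance = |6 − 29| / |n| = 23/√54 ≈ 3.13.

3.13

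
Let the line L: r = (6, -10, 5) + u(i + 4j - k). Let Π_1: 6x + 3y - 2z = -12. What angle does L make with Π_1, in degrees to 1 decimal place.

42.3

sin θ = |n·v| / (|n||v|) = |20| / (√49 · √18) = 0.67344.
θ ≈ 42.3°.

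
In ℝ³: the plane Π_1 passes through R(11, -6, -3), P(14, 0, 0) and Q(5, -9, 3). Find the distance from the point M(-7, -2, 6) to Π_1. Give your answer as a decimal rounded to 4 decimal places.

RP = (3, 6, 3), RQ = (-6, -3, 6); a normal to Π_1 is RP × RQ = (45, -36, 27).
Using R: Π_1 has equation 45x - 36y + 27z = 630.
n·M − d = (45)·(-7) + (-36)·(-2) + (27)·(6) − 630 = -711; |n| = √4050.
Distance = |-711| / √4050 = 711/√4050 ≈ 11.1723.

11.1723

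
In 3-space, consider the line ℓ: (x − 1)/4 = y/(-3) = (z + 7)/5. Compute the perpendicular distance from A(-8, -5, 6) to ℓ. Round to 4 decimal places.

ℓ has direction (4, -3, 5) through (1, 0, -7).
Taking (1, 0, -7) on ℓ with direction v = (4, -3, 5): w = A − (1, 0, -7) = (-9, -5, 13), and w × v = (14, 97, 47).
Distance = |w × v| / |v| = √11814 / √50 ≈ 15.3714.

15.3714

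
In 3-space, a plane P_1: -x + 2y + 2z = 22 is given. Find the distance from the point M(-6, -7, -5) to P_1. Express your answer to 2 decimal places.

n·M − d = (-1)·(-6) + (2)·(-7) + (2)·(-5) − 22 = -40; |n| = √9.
Distance = |-40| / √9 = 40/√9 ≈ 13.33.

13.33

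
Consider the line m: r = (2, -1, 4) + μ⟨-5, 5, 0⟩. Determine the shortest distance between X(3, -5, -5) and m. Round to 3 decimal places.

9.247

Taking (2, -1, 4) on m with direction v = (-5, 5, 0): w = X − (2, -1, 4) = (1, -4, -9), and w × v = (45, 45, -15).
Distance = |w × v| / |v| = √4275 / √50 ≈ 9.247.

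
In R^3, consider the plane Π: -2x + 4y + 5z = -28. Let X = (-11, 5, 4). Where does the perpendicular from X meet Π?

Foot = X − λn with λ = (n·X − d)/|n|² = (62 − (-28))/45 = 2.
Foot = (-11, 5, 4) − 2·(-2, 4, 5) = (-7, -3, -6).

(-7, -3, -6)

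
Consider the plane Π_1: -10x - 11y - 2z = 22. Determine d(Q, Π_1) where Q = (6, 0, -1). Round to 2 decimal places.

5.33

n·Q − d = (-10)·(6) + (-11)·(0) + (-2)·(-1) − 22 = -80; |n| = √225.
Distance = |-80| / √225 = 80/√225 ≈ 5.33.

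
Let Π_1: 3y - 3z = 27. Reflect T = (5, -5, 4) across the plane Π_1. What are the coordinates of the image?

λ = (n·T − d)/|n|² = (-27 − 27)/18 = -3.
Reflection = T − 2λn = (5, -5, 4) − (-6)·(0, 3, -3) = (5, 13, -14).

(5, 13, -14)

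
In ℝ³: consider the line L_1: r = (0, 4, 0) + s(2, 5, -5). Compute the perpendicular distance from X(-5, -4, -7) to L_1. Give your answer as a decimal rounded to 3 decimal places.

Taking (0, 4, 0) on L_1 with direction v = (2, 5, -5): w = X − (0, 4, 0) = (-5, -8, -7), and w × v = (75, -39, -9).
Distance = |w × v| / |v| = √7227 / √54 ≈ 11.569.

11.569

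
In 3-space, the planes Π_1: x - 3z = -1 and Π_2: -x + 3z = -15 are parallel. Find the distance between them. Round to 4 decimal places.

Rescale Π_2 by 1/(-1): x - 3z = 15. Then distance = |-1 − 15| / √10 ≈ 5.0596.

5.0596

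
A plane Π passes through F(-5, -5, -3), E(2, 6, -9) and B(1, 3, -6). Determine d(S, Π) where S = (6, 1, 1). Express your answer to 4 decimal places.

1.4924

FE = (7, 11, -6), FB = (6, 8, -3); a normal to Π is FE × FB = (15, -15, -10).
Using F: Π has equation 15x - 15y - 10z = 30.
n·S − d = (15)·(6) + (-15)·(1) + (-10)·(1) − 30 = 35; |n| = √550.
Distance = |35| / √550 = 35/√550 ≈ 1.4924.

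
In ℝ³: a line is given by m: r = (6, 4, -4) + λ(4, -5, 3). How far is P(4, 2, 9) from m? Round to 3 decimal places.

11.974

Taking (6, 4, -4) on m with direction v = (4, -5, 3): w = P − (6, 4, -4) = (-2, -2, 13), and w × v = (59, 58, 18).
Distance = |w × v| / |v| = √7169 / √50 ≈ 11.974.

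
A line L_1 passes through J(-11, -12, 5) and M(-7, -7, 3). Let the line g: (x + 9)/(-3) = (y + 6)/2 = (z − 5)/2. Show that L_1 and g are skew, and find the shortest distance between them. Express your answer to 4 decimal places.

A direction vector for L_1 is M − J = (4, 5, -2).
g has direction (-3, 2, 2) through (-9, -6, 5).
Common perpendicular direction n = (4, 5, -2) × (-3, 2, 2) = (14, -2, 23).
With w = (-9, -6, 5) − (-11, -12, 5) = (2, 6, 0), w · n = 16.
Since n ≠ 0 the lines are not parallel, and w · n = 16 ≠ 0 so they do not intersect; hence they are skew.
Distance = |w · n| / |n| = |16| / √729 ≈ 0.5926.

0.5926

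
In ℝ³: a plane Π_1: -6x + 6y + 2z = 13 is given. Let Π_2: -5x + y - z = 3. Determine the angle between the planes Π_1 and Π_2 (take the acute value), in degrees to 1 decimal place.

41.4

cos θ = |n₁·n₂| / (|n₁||n₂|) = |34| / (√76 · √27).
θ = arccos(0.75057) ≈ 41.4°.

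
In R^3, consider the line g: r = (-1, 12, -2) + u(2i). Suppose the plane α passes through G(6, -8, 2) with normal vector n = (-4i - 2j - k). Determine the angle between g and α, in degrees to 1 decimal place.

60.8

α: n·r = n·G gives -4x - 2y - z = -10.
sin θ = |n·v| / (|n||v|) = |-8| / (√21 · √4) = 0.87287.
θ ≈ 60.8°.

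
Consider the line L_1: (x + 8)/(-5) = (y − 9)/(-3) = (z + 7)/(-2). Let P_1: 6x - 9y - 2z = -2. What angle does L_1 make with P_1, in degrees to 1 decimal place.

0.8

L_1 has direction (-5, -3, -2) through (-8, 9, -7).
sin θ = |n·v| / (|n||v|) = |1| / (√121 · √38) = 0.01475.
θ ≈ 0.8°.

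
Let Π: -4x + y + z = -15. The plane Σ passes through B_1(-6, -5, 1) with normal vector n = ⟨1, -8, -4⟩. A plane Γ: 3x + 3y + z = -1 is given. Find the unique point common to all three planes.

Σ: n·r = n·B_1 gives x - 8y - 4z = 30.
Solving the 3×3 linear system -4x + y + z = -15, x - 8y - 4z = 30, 3x + 3y + z = -1 (e.g. by elimination or Cramer's rule, determinant = -2) gives (2, 0, -7).

(2, 0, -7)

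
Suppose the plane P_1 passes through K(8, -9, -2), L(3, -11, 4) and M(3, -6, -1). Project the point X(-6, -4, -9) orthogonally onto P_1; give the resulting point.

(-2, 1, -4)

KL = (-5, -2, 6), KM = (-5, 3, 1); a normal to P_1 is KL × KM = (-20, -25, -25).
Using K: P_1 has equation -20x - 25y - 25z = 115.
Foot = X − λn with λ = (n·X − d)/|n|² = (445 − 115)/1650 = 1/5.
Foot = (-6, -4, -9) − (1/5)·(-20, -25, -25) = (-2, 1, -4).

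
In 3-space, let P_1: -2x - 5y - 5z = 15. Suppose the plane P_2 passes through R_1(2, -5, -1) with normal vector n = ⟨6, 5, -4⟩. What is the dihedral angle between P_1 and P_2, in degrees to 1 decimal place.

P_2: n·r = n·R_1 gives 6x + 5y - 4z = -9.
cos θ = |n₁·n₂| / (|n₁||n₂|) = |-17| / (√54 · √77).
θ = arccos(0.26364) ≈ 74.7°.

74.7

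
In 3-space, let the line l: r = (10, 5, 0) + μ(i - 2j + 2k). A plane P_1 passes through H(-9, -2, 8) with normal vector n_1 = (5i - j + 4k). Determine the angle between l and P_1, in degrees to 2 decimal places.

50.49

P_1: n_1·r = n_1·H gives 5x - y + 4z = -11.
sin θ = |n·v| / (|n||v|) = |15| / (√42 · √9) = 0.77152.
θ ≈ 50.49°.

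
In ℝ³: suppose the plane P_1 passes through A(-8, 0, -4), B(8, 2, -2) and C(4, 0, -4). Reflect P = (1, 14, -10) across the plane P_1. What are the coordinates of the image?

(1, -6, 10)

AB = (16, 2, 2), AC = (12, 0, 0); a normal to P_1 is AB × AC = (0, 24, -24).
Using A: P_1 has equation 24y - 24z = 96.
λ = (n·P − d)/|n|² = (576 − 96)/1152 = 5/12.
Reflection = P − 2λn = (1, 14, -10) − (5/6)·(0, 24, -24) = (1, -6, 10).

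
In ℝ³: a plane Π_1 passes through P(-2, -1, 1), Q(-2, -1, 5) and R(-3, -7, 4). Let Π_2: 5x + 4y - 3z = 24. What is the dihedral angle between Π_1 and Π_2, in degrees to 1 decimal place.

PQ = (0, 0, 4), PR = (-1, -6, 3); a normal to Π_1 is PQ × PR = (24, -4, 0).
Using P: Π_1 has equation 24x - 4y = -44.
cos θ = |n₁·n₂| / (|n₁||n₂|) = |104| / (√592 · √50).
θ = arccos(0.60449) ≈ 52.8°.

52.8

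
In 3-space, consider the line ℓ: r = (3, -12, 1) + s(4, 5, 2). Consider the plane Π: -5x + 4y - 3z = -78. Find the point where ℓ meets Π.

Substitute r = (3, -12, 1) + t(4, 5, 2) into the plane: -66 + (-6)t = -78, so t = 2.
Intersection: (3, -12, 1) + 2·(4, 5, 2) = (11, -2, 5).

(11, -2, 5)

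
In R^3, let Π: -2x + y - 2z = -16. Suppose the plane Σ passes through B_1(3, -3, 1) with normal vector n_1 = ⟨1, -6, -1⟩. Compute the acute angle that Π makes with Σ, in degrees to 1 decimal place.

71.1

Σ: n_1·r = n_1·B_1 gives x - 6y - z = 20.
cos θ = |n₁·n₂| / (|n₁||n₂|) = |-6| / (√9 · √38).
θ = arccos(0.32444) ≈ 71.1°.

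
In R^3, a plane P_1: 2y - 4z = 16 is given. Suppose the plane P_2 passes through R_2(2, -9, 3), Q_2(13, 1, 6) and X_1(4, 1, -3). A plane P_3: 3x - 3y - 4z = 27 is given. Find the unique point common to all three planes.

R_2Q_2 = (11, 10, 3), R_2X_1 = (2, 10, -6); a normal to P_2 is R_2Q_2 × R_2X_1 = (-90, 72, 90).
Using R_2: P_2 has equation -90x + 72y + 90z = -558.
Solving the 3×3 linear system 2y - 4z = 16, -90x + 72y + 90z = -558, 3x - 3y - 4z = 27 (e.g. by elimination or Cramer's rule, determinant = -396) gives (-3, -4, -6).

(-3, -4, -6)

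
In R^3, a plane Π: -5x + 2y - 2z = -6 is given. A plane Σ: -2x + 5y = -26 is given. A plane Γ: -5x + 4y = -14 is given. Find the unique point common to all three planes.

(-2, -6, 2)

Solving the 3×3 linear system -5x + 2y - 2z = -6, -2x + 5y = -26, -5x + 4y = -14 (e.g. by elimination or Cramer's rule, determinant = -34) gives (-2, -6, 2).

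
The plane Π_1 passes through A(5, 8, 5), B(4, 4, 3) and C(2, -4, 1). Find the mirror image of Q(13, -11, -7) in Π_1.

(-11, -5, -7)

AB = (-1, -4, -2), AC = (-3, -12, -4); a normal to Π_1 is AB × AC = (-8, 2, 0).
Using A: Π_1 has equation -8x + 2y = -24.
λ = (n·Q − d)/|n|² = (-126 − (-24))/68 = -3/2.
Reflection = Q − 2λn = (13, -11, -7) − (-3)·(-8, 2, 0) = (-11, -5, -7).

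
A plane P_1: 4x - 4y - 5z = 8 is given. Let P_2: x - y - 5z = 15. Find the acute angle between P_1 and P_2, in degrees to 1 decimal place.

cos θ = |n₁·n₂| / (|n₁||n₂|) = |33| / (√57 · √27).
θ = arccos(0.84119) ≈ 32.7°.

32.7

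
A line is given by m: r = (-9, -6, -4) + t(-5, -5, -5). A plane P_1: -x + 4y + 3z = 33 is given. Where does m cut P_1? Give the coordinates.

(1, 4, 6)

Substitute r = (-9, -6, -4) + t(-5, -5, -5) into the plane: -27 + (-30)t = 33, so t = -2.
Intersection: (-9, -6, -4) + (-2)·(-5, -5, -5) = (1, 4, 6).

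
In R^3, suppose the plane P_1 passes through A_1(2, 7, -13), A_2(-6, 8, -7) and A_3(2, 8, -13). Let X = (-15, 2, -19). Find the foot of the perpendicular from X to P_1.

A_1A_2 = (-8, 1, 6), A_1A_3 = (0, 1, 0); a normal to P_1 is A_1A_2 × A_1A_3 = (-6, 0, -8).
Using A_1: P_1 has equation -6x - 8z = 92.
Foot = X − λn with λ = (n·X − d)/|n|² = (242 − 92)/100 = 3/2.
Foot = (-15, 2, -19) − (3/2)·(-6, 0, -8) = (-6, 2, -7).

(-6, 2, -7)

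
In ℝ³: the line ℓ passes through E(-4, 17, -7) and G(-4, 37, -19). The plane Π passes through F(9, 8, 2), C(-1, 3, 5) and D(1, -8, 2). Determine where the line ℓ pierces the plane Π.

(-4, -3, 5)

A direction vector for ℓ is G − E = (0, 20, -12).
FC = (-10, -5, 3), FD = (-8, -16, 0); a normal to Π is FC × FD = (48, -24, 120).
Using F: Π has equation 48x - 24y + 120z = 480.
Substitute r = (-4, 17, -7) + t(0, 20, -12) into the plane: -1440 + (-1920)t = 480, so t = -1.
Intersection: (-4, 17, -7) + (-1)·(0, 20, -12) = (-4, -3, 5).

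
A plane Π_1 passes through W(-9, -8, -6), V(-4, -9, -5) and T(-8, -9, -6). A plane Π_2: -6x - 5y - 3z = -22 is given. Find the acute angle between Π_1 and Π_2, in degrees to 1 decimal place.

88.4

WV = (5, -1, 1), WT = (1, -1, 0); a normal to Π_1 is WV × WT = (1, 1, -4).
Using W: Π_1 has equation x + y - 4z = 7.
cos θ = |n₁·n₂| / (|n₁||n₂|) = |1| / (√18 · √70).
θ = arccos(0.02817) ≈ 88.4°.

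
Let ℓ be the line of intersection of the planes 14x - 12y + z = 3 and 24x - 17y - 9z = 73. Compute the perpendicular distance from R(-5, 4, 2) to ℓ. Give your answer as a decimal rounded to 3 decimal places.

Direction of ℓ: (14, -12, 1) × (24, -17, -9) = (125, 150, 50).
A point on ℓ: solving the two plane equations with x = 4 gives (4, 4, -5).
Taking (4, 4, -5) on ℓ with direction v = (125, 150, 50): w = R − (4, 4, -5) = (-9, 0, 7), and w × v = (-1050, 1325, -1350).
Distance = |w × v| / |v| = √4680625 / √40625 ≈ 10.734.

10.734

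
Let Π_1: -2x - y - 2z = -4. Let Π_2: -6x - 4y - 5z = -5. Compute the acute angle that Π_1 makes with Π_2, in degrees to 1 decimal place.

9.0

cos θ = |n₁·n₂| / (|n₁||n₂|) = |26| / (√9 · √77).
θ = arccos(0.98766) ≈ 9.0°.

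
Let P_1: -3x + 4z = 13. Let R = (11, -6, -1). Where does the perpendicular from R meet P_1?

Foot = R − λn with λ = (n·R − d)/|n|² = (-37 − 13)/25 = -2.
Foot = (11, -6, -1) − (-2)·(-3, 0, 4) = (5, -6, 7).

(5, -6, 7)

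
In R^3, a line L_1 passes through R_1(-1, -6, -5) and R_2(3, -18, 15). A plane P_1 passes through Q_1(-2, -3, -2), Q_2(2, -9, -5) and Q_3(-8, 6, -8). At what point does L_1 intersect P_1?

(-2, -3, -10)

A direction vector for L_1 is R_2 − R_1 = (4, -12, 20).
Q_1Q_2 = (4, -6, -3), Q_1Q_3 = (-6, 9, -6); a normal to P_1 is Q_1Q_2 × Q_1Q_3 = (63, 42, 0).
Using Q_1: P_1 has equation 63x + 42y = -252.
Substitute r = (-1, -6, -5) + t(4, -12, 20) into the plane: -315 + (-252)t = -252, so t = -1/4.
Intersection: (-1, -6, -5) + (-1/4)·(4, -12, 20) = (-2, -3, -10).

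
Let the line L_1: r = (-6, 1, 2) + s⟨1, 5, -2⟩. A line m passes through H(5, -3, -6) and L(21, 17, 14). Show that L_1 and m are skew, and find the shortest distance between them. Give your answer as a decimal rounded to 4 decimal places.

13.8430

A direction vector for m is L − H = (16, 20, 20).
Common perpendicular direction n = (1, 5, -2) × (16, 20, 20) = (140, -52, -60).
With w = (5, -3, -6) − (-6, 1, 2) = (11, -4, -8), w · n = 2228.
Since n ≠ 0 the lines are not parallel, and w · n = 2228 ≠ 0 so they do not intersect; hence they are skew.
Distance = |w · n| / |n| = |2228| / √25904 ≈ 13.8430.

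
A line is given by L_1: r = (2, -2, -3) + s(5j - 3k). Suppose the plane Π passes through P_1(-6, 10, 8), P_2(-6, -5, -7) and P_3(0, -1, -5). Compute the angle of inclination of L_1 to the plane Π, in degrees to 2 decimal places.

P_1P_2 = (0, -15, -15), P_1P_3 = (6, -11, -13); a normal to Π is P_1P_2 × P_1P_3 = (30, -90, 90).
Using P_1: Π has equation 30x - 90y + 90z = -360.
sin θ = |n·v| / (|n||v|) = |-720| / (√17100 · √34) = 0.94427.
θ ≈ 70.78°.

70.78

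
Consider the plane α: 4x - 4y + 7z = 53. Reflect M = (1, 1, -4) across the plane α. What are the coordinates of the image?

λ = (n·M − d)/|n|² = (-28 − 53)/81 = -1.
Reflection = M − 2λn = (1, 1, -4) − (-2)·(4, -4, 7) = (9, -7, 10).

(9, -7, 10)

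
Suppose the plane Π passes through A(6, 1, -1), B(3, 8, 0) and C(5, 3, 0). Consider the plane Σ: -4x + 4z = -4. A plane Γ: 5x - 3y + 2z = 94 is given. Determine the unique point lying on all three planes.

(9, -11, 8)

AB = (-3, 7, 1), AC = (-1, 2, 1); a normal to Π is AB × AC = (5, 2, 1).
Using A: Π has equation 5x + 2y + z = 31.
Solving the 3×3 linear system 5x + 2y + z = 31, -4x + 4z = -4, 5x - 3y + 2z = 94 (e.g. by elimination or Cramer's rule, determinant = 128) gives (9, -11, 8).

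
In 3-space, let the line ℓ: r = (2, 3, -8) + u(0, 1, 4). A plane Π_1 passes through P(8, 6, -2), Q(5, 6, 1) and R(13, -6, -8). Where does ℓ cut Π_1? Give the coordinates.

PQ = (-3, 0, 3), PR = (5, -12, -6); a normal to Π_1 is PQ × PR = (36, -3, 36).
Using P: Π_1 has equation 36x - 3y + 36z = 198.
Substitute r = (2, 3, -8) + t(0, 1, 4) into the plane: -225 + 141t = 198, so t = 3.
Intersection: (2, 3, -8) + 3·(0, 1, 4) = (2, 6, 4).

(2, 6, 4)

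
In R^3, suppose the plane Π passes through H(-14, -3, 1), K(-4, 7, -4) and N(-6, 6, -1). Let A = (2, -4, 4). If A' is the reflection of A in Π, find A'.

HK = (10, 10, -5), HN = (8, 9, -2); a normal to Π is HK × HN = (25, -20, 10).
Using H: Π has equation 25x - 20y + 10z = -280.
λ = (n·A − d)/|n|² = (170 − (-280))/1125 = 2/5.
Reflection = A − 2λn = (2, -4, 4) − (4/5)·(25, -20, 10) = (-18, 12, -4).

(-18, 12, -4)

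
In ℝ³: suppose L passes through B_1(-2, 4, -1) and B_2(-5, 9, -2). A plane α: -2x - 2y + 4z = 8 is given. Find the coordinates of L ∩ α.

(4, -6, 1)

A direction vector for L is B_2 − B_1 = (-3, 5, -1).
Substitute r = (-2, 4, -1) + t(-3, 5, -1) into the plane: -8 + (-8)t = 8, so t = -2.
Intersection: (-2, 4, -1) + (-2)·(-3, 5, -1) = (4, -6, 1).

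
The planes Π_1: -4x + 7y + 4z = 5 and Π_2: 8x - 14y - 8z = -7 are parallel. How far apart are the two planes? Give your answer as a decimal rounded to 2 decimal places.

Rescale Π_2 by 1/(-2): -4x + 7y + 4z = 7/2. Then distance = |5 − (7/2)| / √81 ≈ 0.17.

0.17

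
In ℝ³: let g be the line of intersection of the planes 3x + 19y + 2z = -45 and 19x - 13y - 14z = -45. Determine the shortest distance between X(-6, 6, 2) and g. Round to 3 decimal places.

Direction of g: (3, 19, 2) × (19, -13, -14) = (-240, 80, -400).
A point on g: solving the two plane equations with x = 0 gives (0, -3, 6).
Taking (0, -3, 6) on g with direction v = (-240, 80, -400): w = X − (0, -3, 6) = (-6, 9, -4), and w × v = (-3280, -1440, 1680).
Distance = |w × v| / |v| = √15654400 / √224000 ≈ 8.360.

8.360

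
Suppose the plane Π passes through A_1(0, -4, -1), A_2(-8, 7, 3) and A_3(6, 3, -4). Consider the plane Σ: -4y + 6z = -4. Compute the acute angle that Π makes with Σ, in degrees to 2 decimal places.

A_1A_2 = (-8, 11, 4), A_1A_3 = (6, 7, -3); a normal to Π is A_1A_2 × A_1A_3 = (-61, 0, -122).
Using A_1: Π has equation -61x - 122z = 122.
cos θ = |n₁·n₂| / (|n₁||n₂|) = |-732| / (√18605 · √52).
θ = arccos(0.74421) ≈ 41.91°.

41.91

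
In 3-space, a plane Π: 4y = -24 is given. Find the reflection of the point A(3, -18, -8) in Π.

λ = (n·A − d)/|n|² = (-72 − (-24))/16 = -3.
Reflection = A − 2λn = (3, -18, -8) − (-6)·(0, 4, 0) = (3, 6, -8).

(3, 6, -8)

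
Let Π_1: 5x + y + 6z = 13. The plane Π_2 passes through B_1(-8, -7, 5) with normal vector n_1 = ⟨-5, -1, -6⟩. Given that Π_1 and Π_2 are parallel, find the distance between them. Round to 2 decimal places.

Π_2: n_1·r = n_1·B_1 gives -5x - y - 6z = 17.
Rescale Π_2 by 1/(-1): 5x + y + 6z = -17. Then distance = |13 − (-17)| / √62 ≈ 3.81.

3.81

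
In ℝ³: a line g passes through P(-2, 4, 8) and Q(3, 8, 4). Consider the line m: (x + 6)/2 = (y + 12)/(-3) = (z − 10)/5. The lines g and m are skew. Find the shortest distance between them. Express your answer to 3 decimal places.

10.972

A direction vector for g is Q − P = (5, 4, -4).
m has direction (2, -3, 5) through (-6, -12, 10).
Common perpendicular direction n = (5, 4, -4) × (2, -3, 5) = (8, -33, -23).
With w = (-6, -12, 10) − (-2, 4, 8) = (-4, -16, 2), w · n = 450.
Distance = |w · n| / |n| = |450| / √1682 ≈ 10.972.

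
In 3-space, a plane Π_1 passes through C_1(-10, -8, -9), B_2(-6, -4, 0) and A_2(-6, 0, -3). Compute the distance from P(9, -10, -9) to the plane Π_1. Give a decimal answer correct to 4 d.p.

C_1B_2 = (4, 4, 9), C_1A_2 = (4, 8, 6); a normal to Π_1 is C_1B_2 × C_1A_2 = (-48, 12, 16).
Using C_1: Π_1 has equation -48x + 12y + 16z = 240.
n·P − d = (-48)·(9) + (12)·(-10) + (16)·(-9) − 240 = -936; |n| = √2704.
Distance = |-936| / √2704 = 936/√2704 ≈ 18.0000.

18.0000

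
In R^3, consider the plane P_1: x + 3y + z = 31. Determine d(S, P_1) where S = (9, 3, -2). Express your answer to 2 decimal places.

4.52

n·S − d = (1)·(9) + (3)·(3) + (1)·(-2) − 31 = -15; |n| = √11.
Distance = |-15| / √11 = 15/√11 ≈ 4.52.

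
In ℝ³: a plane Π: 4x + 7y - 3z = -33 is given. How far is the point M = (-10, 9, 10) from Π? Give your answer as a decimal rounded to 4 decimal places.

n·M − d = (4)·(-10) + (7)·(9) + (-3)·(10) − (-33) = 26; |n| = √74.
Distance = |26| / √74 = 26/√74 ≈ 3.0224.

3.0224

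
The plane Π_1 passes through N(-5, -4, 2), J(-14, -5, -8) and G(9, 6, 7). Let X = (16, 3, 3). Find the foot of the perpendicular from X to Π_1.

(11, 8, 7)

NJ = (-9, -1, -10), NG = (14, 10, 5); a normal to Π_1 is NJ × NG = (95, -95, -76).
Using N: Π_1 has equation 95x - 95y - 76z = -247.
Foot = X − λn with λ = (n·X − d)/|n|² = (1007 − (-247))/23826 = 1/19.
Foot = (16, 3, 3) − (1/19)·(95, -95, -76) = (11, 8, 7).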